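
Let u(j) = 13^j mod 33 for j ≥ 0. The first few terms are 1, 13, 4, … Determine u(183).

19

Computing terms: u(0) = 1; u(1) = 13; u(2) = 4; u(3) = 19; u(4) = 16; u(5) = 10; u(6) = 31; u(7) = 7; u(8) = 25; u(9) = 28; u(10) = 1.
Since u(10) = u(0) = 1, the sequence is periodic with period 10.
So u(183) = u(0 + ((183-0) mod 10)) = u(3) = 19.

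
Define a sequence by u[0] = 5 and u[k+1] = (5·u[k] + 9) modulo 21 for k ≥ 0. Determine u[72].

5

We have u[0] = 5, u[1] = 13, u[2] = 11, u[3] = 1, u[4] = 14, u[5] = 16, u[6] = 5.
The sequence repeats with period 6.
(72 - 0) mod 6 = 0, so u[72] = u[0] = 5.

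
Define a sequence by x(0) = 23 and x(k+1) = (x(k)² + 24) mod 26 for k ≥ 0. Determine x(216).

We have x(0) = 23, x(1) = 7, x(2) = 21, x(3) = 23.
The sequence repeats with period 3.
So x(216) = x(0 + ((216-0) mod 3)) = x(0) = 23.

23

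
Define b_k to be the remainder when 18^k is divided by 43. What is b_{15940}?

25

Computing terms: b_1 = 18, b_2 = 23, b_3 = 27, b_4 = 13, b_5 = 19, b_6 = 41, b_7 = 7, b_8 = 40, b_9 = 32, b_{10} = 17, b_{11} = 5, b_{12} = 4, b_{13} = 29, b_{14} = 6, b_{15} = 22, b_{16} = 9, b_{17} = 33, b_{18} = 35, b_{19} = 28, b_{20} = 31, b_{21} = 42, b_{22} = 25, b_{23} = 20, b_{24} = 16, b_{25} = 30, b_{26} = 24, b_{27} = 2, b_{28} = 36, b_{29} = 3, b_{30} = 11, b_{31} = 26, b_{32} = 38, b_{33} = 39, b_{34} = 14, b_{35} = 37, b_{36} = 21, b_{37} = 34, b_{38} = 10, b_{39} = 8, b_{40} = 15, b_{41} = 12, b_{42} = 1, b_{43} = 18.
Since b_{43} = b_1 = 18, the sequence is periodic with period 42.
(15940 - 1) mod 42 = 21, so b_{15940} = b_{22} = 25.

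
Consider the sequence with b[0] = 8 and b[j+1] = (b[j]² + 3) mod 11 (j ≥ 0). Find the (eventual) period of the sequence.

Listing terms: b[0] = 8; b[1] = 1; b[2] = 4; b[3] = 8.
The sequence repeats with period 3.

3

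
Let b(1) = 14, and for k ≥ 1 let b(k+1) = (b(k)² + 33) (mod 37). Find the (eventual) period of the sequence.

3

b(1) = 14; b(2) = 7; b(3) = 8; b(4) = 23; b(5) = 7.
Since b(5) = b(2) = 7, the sequence is eventually periodic: after a pre-period of length 1 it cycles with period 3.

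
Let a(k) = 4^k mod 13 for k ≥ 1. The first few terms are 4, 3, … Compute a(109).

a(1) = 4, a(2) = 3, a(3) = 12, a(4) = 9, a(5) = 10, a(6) = 1, a(7) = 4.
Since a(7) = a(1) = 4, the sequence is periodic with period 6.
So a(109) = a(1 + ((109-1) mod 6)) = a(1) = 4.

4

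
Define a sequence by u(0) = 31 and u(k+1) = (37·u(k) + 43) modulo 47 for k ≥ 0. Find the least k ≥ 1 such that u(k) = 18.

17

We have u(0) = 31, u(1) = 15, u(2) = 34, u(3) = 32, u(4) = 5, u(5) = 40, u(6) = 19, u(7) = 41, u(8) = 9, u(9) = 0, u(10) = 43, u(11) = 36, u(12) = 12, u(13) = 17, u(14) = 14, u(15) = 44, u(16) = 26, u(17) = 18, u(18) = 4, u(19) = 3, u(20) = 13, u(21) = 7, u(22) = 20, u(23) = 31.
Since u(23) = u(0) = 31, the sequence is periodic with period 23.
The value 18 first appears (with k ≥ 1) at u(17).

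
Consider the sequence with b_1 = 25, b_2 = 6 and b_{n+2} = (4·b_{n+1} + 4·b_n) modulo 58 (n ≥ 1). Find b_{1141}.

24

Computing terms: b_1 = 25, b_2 = 6, b_3 = 8, b_4 = 56, b_5 = 24, b_6 = 30, b_7 = 42, b_8 = 56, b_9 = 44, b_{10} = 52, b_{11} = 36, b_{12} = 4, b_{13} = 44, b_{14} = 18, b_{15} = 16, b_{16} = 20, b_{17} = 28, b_{18} = 18, b_{19} = 10, b_{20} = 54, b_{21} = 24, b_{22} = 22, b_{23} = 10, b_{24} = 12, b_{25} = 30, b_{26} = 52, b_{27} = 38, b_{28} = 12, b_{29} = 26, b_{30} = 36, b_{31} = 16, b_{32} = 34, b_{33} = 26, b_{34} = 8, b_{35} = 20, b_{36} = 54, b_{37} = 6, b_{38} = 8.
Since (b_{37}, b_{38}) = (b_2, b_3) = (6, 8) (two consecutive terms determine the rest), the sequence is eventually periodic: after a pre-period of length 1 it cycles with period 35.
For n ≥ 2, b_n depends only on (n - 2) mod 35. (1141 - 2) mod 35 = 19, so b_{1141} = b_{21} = 24.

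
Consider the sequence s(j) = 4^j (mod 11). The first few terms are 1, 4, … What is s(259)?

3

Computing terms: s(0) = 1,  s(1) = 4,  s(2) = 5,  s(3) = 9,  s(4) = 3,  s(5) = 1.
The sequence repeats with period 5.
So s(259) = s(0 + ((259-0) mod 5)) = s(4) = 3.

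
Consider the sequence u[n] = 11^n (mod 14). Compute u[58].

11

Listing terms: u[0] = 1, u[1] = 11, u[2] = 9, u[3] = 1.
The sequence repeats with period 3.
(58 - 0) mod 3 = 1, so u[58] = u[1] = 11.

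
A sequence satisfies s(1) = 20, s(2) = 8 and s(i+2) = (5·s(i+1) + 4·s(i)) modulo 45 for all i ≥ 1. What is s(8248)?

We have s(1) = 20; s(2) = 8; s(3) = 30; s(4) = 2; s(5) = 40; s(6) = 28; s(7) = 30; s(8) = 37; s(9) = 35; s(10) = 8; s(11) = 0; s(12) = 32; s(13) = 25; s(14) = 28; s(15) = 15; s(16) = 7; s(17) = 5; s(18) = 8; s(19) = 15; s(20) = 17; s(21) = 10; s(22) = 28; s(23) = 0; s(24) = 22; s(25) = 20; s(26) = 8.
The sequence repeats with period 24.
So s(8248) = s(1 + ((8248-1) mod 24)) = s(16) = 7.

7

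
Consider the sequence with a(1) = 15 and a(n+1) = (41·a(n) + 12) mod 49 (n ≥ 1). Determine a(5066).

46

We have a(1) = 15, a(2) = 39, a(3) = 43, a(4) = 11, a(5) = 22, a(6) = 32, a(7) = 1, a(8) = 4, a(9) = 29, a(10) = 25, a(11) = 8, a(12) = 46, a(13) = 36, a(14) = 18, a(15) = 15.
Since a(15) = a(1) = 15, the sequence is periodic with period 14.
(5066 - 1) mod 14 = 11, so a(5066) = a(12) = 46.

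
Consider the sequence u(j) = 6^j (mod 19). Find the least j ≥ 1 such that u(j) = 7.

3

Listing terms: u(0) = 1,  u(1) = 6,  u(2) = 17,  u(3) = 7,  u(4) = 4,  u(5) = 5,  u(6) = 11,  u(7) = 9,  u(8) = 16,  u(9) = 1.
Since u(9) = u(0) = 1, the sequence is periodic with period 9.
The value 7 first appears (with j ≥ 1) at u(3).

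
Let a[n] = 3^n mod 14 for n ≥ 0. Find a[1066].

a[0] = 1, a[1] = 3, a[2] = 9, a[3] = 13, a[4] = 11, a[5] = 5, a[6] = 1.
Since a[6] = a[0] = 1, the sequence is periodic with period 6.
So a[1066] = a[0 + ((1066-0) mod 6)] = a[4] = 11.

11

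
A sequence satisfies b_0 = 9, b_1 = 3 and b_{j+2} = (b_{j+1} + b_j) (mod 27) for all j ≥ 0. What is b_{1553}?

12

Computing terms: b_0 = 9; b_1 = 3; b_2 = 12; b_3 = 15; b_4 = 0; b_5 = 15; b_6 = 15; b_7 = 3; b_8 = 18; b_9 = 21; b_{10} = 12; b_{11} = 6; b_{12} = 18; b_{13} = 24; b_{14} = 15; b_{15} = 12; b_{16} = 0; b_{17} = 12; b_{18} = 12; b_{19} = 24; b_{20} = 9; b_{21} = 6; b_{22} = 15; b_{23} = 21; b_{24} = 9; b_{25} = 3.
The sequence repeats with period 24.
So b_{1553} = b_{0 + ((1553-0) mod 24)} = b_{17} = 12.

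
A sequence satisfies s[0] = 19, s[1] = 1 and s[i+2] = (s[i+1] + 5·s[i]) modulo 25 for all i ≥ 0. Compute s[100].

Listing terms: s[0] = 19; s[1] = 1; s[2] = 21; s[3] = 1; s[4] = 6; s[5] = 11; s[6] = 16; s[7] = 21; s[8] = 1.
Since (s[7], s[8]) = (s[2], s[3]) = (21, 1) (two consecutive terms determine the rest), the sequence is eventually periodic: after a pre-period of length 2 it cycles with period 5.
For i ≥ 2, s[i] depends only on (i - 2) mod 5. (100 - 2) mod 5 = 3, so s[100] = s[5] = 11.

11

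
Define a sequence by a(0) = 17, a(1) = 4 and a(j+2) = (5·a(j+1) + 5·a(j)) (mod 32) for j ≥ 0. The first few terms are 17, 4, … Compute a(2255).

3

a(0) = 17; a(1) = 4; a(2) = 9; a(3) = 1; a(4) = 18; a(5) = 31; a(6) = 21; a(7) = 4; a(8) = 29; a(9) = 5; a(10) = 10; a(11) = 11; a(12) = 9; a(13) = 4; a(14) = 1; a(15) = 25; a(16) = 2; a(17) = 7; a(18) = 13; a(19) = 4; a(20) = 21; a(21) = 29; a(22) = 26; a(23) = 19; a(24) = 1; a(25) = 4; a(26) = 25; a(27) = 17; a(28) = 18; a(29) = 15; a(30) = 5; a(31) = 4; a(32) = 13; a(33) = 21; a(34) = 10; a(35) = 27; a(36) = 25; a(37) = 4; a(38) = 17; a(39) = 9; a(40) = 2; a(41) = 23; a(42) = 29; a(43) = 4; a(44) = 5; a(45) = 13; a(46) = 26; a(47) = 3; a(48) = 17; a(49) = 4.
The sequence repeats with period 48.
So a(2255) = a(0 + ((2255-0) mod 48)) = a(47) = 3.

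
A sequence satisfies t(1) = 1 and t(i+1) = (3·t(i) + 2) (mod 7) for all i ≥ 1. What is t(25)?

We have t(1) = 1,  t(2) = 5,  t(3) = 3,  t(4) = 4,  t(5) = 0,  t(6) = 2,  t(7) = 1.
Since t(7) = t(1) = 1, the sequence is periodic with period 6.
So t(25) = t(1 + ((25-1) mod 6)) = t(1) = 1.

1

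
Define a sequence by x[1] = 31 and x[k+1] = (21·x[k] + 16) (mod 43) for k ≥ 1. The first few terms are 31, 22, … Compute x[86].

Computing terms: x[1] = 31; x[2] = 22; x[3] = 5; x[4] = 35; x[5] = 20; x[6] = 6; x[7] = 13; x[8] = 31.
Since x[8] = x[1] = 31, the sequence is periodic with period 7.
(86 - 1) mod 7 = 1, so x[86] = x[2] = 22.

22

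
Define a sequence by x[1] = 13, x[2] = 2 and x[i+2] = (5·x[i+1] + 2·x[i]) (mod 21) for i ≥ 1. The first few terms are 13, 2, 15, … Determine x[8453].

5

We have x[1] = 13; x[2] = 2; x[3] = 15; x[4] = 16; x[5] = 5; x[6] = 15; x[7] = 1; x[8] = 14; x[9] = 9; x[10] = 10; x[11] = 5; x[12] = 3; x[13] = 4; x[14] = 5; x[15] = 12; x[16] = 7; x[17] = 17; x[18] = 15; x[19] = 4; x[20] = 8; x[21] = 6; x[22] = 4; x[23] = 11; x[24] = 0; x[25] = 1; x[26] = 5; x[27] = 6; x[28] = 19; x[29] = 2; x[30] = 6; x[31] = 13; x[32] = 14; x[33] = 12; x[34] = 4; x[35] = 2; x[36] = 18; x[37] = 10; x[38] = 2; x[39] = 9; x[40] = 7; x[41] = 11; x[42] = 6; x[43] = 10; x[44] = 20; x[45] = 15; x[46] = 10; x[47] = 17; x[48] = 0; x[49] = 13; x[50] = 2.
Since (x[49], x[50]) = (x[1], x[2]) = (13, 2) (two consecutive terms determine the rest), the sequence is periodic with period 48.
(8453 - 1) mod 48 = 4, so x[8453] = x[5] = 5.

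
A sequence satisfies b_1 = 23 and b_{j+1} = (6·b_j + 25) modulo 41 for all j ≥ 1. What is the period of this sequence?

Listing terms: b_1 = 23, b_2 = 40, b_3 = 19, b_4 = 16, b_5 = 39, b_6 = 13, b_7 = 21, b_8 = 28, b_9 = 29, b_{10} = 35, b_{11} = 30, b_{12} = 0, b_{13} = 25, b_{14} = 11, b_{15} = 9, b_{16} = 38, b_{17} = 7, b_{18} = 26, b_{19} = 17, b_{20} = 4, b_{21} = 8, b_{22} = 32, b_{23} = 12, b_{24} = 15, b_{25} = 33, b_{26} = 18, b_{27} = 10, b_{28} = 3, b_{29} = 2, b_{30} = 37, b_{31} = 1, b_{32} = 31, b_{33} = 6, b_{34} = 20, b_{35} = 22, b_{36} = 34, b_{37} = 24, b_{38} = 5, b_{39} = 14, b_{40} = 27, b_{41} = 23.
Since b_{41} = b_1 = 23, the sequence is periodic with period 40.

40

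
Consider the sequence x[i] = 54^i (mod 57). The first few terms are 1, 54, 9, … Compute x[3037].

24

Computing terms: x[0] = 1, x[1] = 54, x[2] = 9, x[3] = 30, x[4] = 24, x[5] = 42, x[6] = 45, x[7] = 36, x[8] = 6, x[9] = 39, x[10] = 54.
Since x[10] = x[1] = 54, the sequence is eventually periodic: after a pre-period of length 1 it cycles with period 9.
For i ≥ 1, x[i] depends only on (i - 1) mod 9. (3037 - 1) mod 9 = 3, so x[3037] = x[4] = 24.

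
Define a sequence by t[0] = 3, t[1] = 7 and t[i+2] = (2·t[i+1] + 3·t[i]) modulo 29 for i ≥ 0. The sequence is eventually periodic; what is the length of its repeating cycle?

28

Computing terms: t[0] = 3,  t[1] = 7,  t[2] = 23,  t[3] = 9,  t[4] = 0,  t[5] = 27,  t[6] = 25,  t[7] = 15,  t[8] = 18,  t[9] = 23,  t[10] = 13,  t[11] = 8,  t[12] = 26,  t[13] = 18,  t[14] = 27,  t[15] = 21,  t[16] = 7,  t[17] = 19,  t[18] = 1,  t[19] = 1,  t[20] = 5,  t[21] = 13,  t[22] = 12,  t[23] = 5,  t[24] = 17,  t[25] = 20,  t[26] = 4,  t[27] = 10,  t[28] = 3,  t[29] = 7.
Since (t[28], t[29]) = (t[0], t[1]) = (3, 7) (two consecutive terms determine the rest), the sequence is periodic with period 28.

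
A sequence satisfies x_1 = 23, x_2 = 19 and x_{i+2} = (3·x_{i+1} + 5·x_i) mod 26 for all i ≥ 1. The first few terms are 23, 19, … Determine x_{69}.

Computing terms: x_1 = 23,  x_2 = 19,  x_3 = 16,  x_4 = 13,  x_5 = 15,  x_6 = 6,  x_7 = 15,  x_8 = 23,  x_9 = 14,  x_{10} = 1,  x_{11} = 21,  x_{12} = 16,  x_{13} = 23,  x_{14} = 19.
Since (x_{13}, x_{14}) = (x_1, x_2) = (23, 19) (two consecutive terms determine the rest), the sequence is periodic with period 12.
So x_{69} = x_{1 + ((69-1) mod 12)} = x_9 = 14.

14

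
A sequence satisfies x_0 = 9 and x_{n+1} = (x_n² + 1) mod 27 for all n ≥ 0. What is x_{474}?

5

Listing terms: x_0 = 9,  x_1 = 1,  x_2 = 2,  x_3 = 5,  x_4 = 26,  x_5 = 2.
Since x_5 = x_2 = 2, the sequence is eventually periodic: after a pre-period of length 2 it cycles with period 3.
For n ≥ 2, x_n depends only on (n - 2) mod 3. (474 - 2) mod 3 = 1, so x_{474} = x_3 = 5.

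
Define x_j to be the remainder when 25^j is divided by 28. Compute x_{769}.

Listing terms: x_1 = 25,  x_2 = 9,  x_3 = 1,  x_4 = 25.
The sequence repeats with period 3.
(769 - 1) mod 3 = 0, so x_{769} = x_1 = 25.

25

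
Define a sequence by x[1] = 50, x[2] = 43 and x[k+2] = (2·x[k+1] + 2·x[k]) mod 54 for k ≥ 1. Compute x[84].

24

Listing terms: x[1] = 50,  x[2] = 43,  x[3] = 24,  x[4] = 26,  x[5] = 46,  x[6] = 36,  x[7] = 2,  x[8] = 22,  x[9] = 48,  x[10] = 32,  x[11] = 52,  x[12] = 6,  x[13] = 8,  x[14] = 28,  x[15] = 18,  x[16] = 38,  x[17] = 4,  x[18] = 30,  x[19] = 14,  x[20] = 34,  x[21] = 42,  x[22] = 44,  x[23] = 10,  x[24] = 0,  x[25] = 20,  x[26] = 40,  x[27] = 12,  x[28] = 50,  x[29] = 16,  x[30] = 24,  x[31] = 26.
Since (x[30], x[31]) = (x[3], x[4]) = (24, 26) (two consecutive terms determine the rest), the sequence is eventually periodic: after a pre-period of length 2 it cycles with period 27.
For k ≥ 3, x[k] depends only on (k - 3) mod 27. (84 - 3) mod 27 = 0, so x[84] = x[3] = 24.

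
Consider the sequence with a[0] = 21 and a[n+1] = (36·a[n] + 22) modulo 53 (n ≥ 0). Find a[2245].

Listing terms: a[0] = 21; a[1] = 36; a[2] = 46; a[3] = 35; a[4] = 10; a[5] = 11; a[6] = 47; a[7] = 18; a[8] = 34; a[9] = 27; a[10] = 40; a[11] = 31; a[12] = 25; a[13] = 21.
The sequence repeats with period 13.
(2245 - 0) mod 13 = 9, so a[2245] = a[9] = 27.

27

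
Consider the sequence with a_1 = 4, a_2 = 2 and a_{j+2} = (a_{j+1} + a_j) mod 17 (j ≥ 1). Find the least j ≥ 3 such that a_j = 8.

4

a_1 = 4,  a_2 = 2,  a_3 = 6,  a_4 = 8,  a_5 = 14,  a_6 = 5,  a_7 = 2,  a_8 = 7,  a_9 = 9,  a_{10} = 16,  a_{11} = 8,  a_{12} = 7,  a_{13} = 15,  a_{14} = 5,  a_{15} = 3,  a_{16} = 8,  a_{17} = 11,  a_{18} = 2,  a_{19} = 13,  a_{20} = 15,  a_{21} = 11,  a_{22} = 9,  a_{23} = 3,  a_{24} = 12,  a_{25} = 15,  a_{26} = 10,  a_{27} = 8,  a_{28} = 1,  a_{29} = 9,  a_{30} = 10,  a_{31} = 2,  a_{32} = 12,  a_{33} = 14,  a_{34} = 9,  a_{35} = 6,  a_{36} = 15,  a_{37} = 4,  a_{38} = 2.
Since (a_{37}, a_{38}) = (a_1, a_2) = (4, 2) (two consecutive terms determine the rest), the sequence is periodic with period 36.
The value 8 first appears (with j ≥ 3) at a_4.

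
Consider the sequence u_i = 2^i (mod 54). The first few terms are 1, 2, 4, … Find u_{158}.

22

Computing terms: u_0 = 1,  u_1 = 2,  u_2 = 4,  u_3 = 8,  u_4 = 16,  u_5 = 32,  u_6 = 10,  u_7 = 20,  u_8 = 40,  u_9 = 26,  u_{10} = 52,  u_{11} = 50,  u_{12} = 46,  u_{13} = 38,  u_{14} = 22,  u_{15} = 44,  u_{16} = 34,  u_{17} = 14,  u_{18} = 28,  u_{19} = 2.
Since u_{19} = u_1 = 2, the sequence is eventually periodic: after a pre-period of length 1 it cycles with period 18.
For i ≥ 1, u_i depends only on (i - 1) mod 18. (158 - 1) mod 18 = 13, so u_{158} = u_{14} = 22.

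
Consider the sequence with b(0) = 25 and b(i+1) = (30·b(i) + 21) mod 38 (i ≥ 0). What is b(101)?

b(0) = 25; b(1) = 11; b(2) = 9; b(3) = 25.
The sequence repeats with period 3.
So b(101) = b(0 + ((101-0) mod 3)) = b(2) = 9.

9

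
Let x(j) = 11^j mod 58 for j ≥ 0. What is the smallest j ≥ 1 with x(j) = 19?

25

Listing terms: x(0) = 1; x(1) = 11; x(2) = 5; x(3) = 55; x(4) = 25; x(5) = 43; x(6) = 9; x(7) = 41; x(8) = 45; x(9) = 31; x(10) = 51; x(11) = 39; x(12) = 23; x(13) = 21; x(14) = 57; x(15) = 47; x(16) = 53; x(17) = 3; x(18) = 33; x(19) = 15; x(20) = 49; x(21) = 17; x(22) = 13; x(23) = 27; x(24) = 7; x(25) = 19; x(26) = 35; x(27) = 37; x(28) = 1.
The sequence repeats with period 28.
The value 19 first appears (with j ≥ 1) at x(25).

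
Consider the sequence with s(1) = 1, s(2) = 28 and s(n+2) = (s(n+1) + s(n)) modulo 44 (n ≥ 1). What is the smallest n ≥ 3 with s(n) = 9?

7

s(1) = 1,  s(2) = 28,  s(3) = 29,  s(4) = 13,  s(5) = 42,  s(6) = 11,  s(7) = 9,  s(8) = 20,  s(9) = 29,  s(10) = 5,  s(11) = 34,  s(12) = 39,  s(13) = 29,  s(14) = 24,  s(15) = 9,  s(16) = 33,  s(17) = 42,  s(18) = 31,  s(19) = 29,  s(20) = 16,  s(21) = 1,  s(22) = 17,  s(23) = 18,  s(24) = 35,  s(25) = 9,  s(26) = 0,  s(27) = 9,  s(28) = 9,  s(29) = 18,  s(30) = 27,  s(31) = 1,  s(32) = 28.
The sequence repeats with period 30.
The value 9 first appears (with n ≥ 3) at s(7).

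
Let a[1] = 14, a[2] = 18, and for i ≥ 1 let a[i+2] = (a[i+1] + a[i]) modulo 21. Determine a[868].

8

Computing terms: a[1] = 14; a[2] = 18; a[3] = 11; a[4] = 8; a[5] = 19; a[6] = 6; a[7] = 4; a[8] = 10; a[9] = 14; a[10] = 3; a[11] = 17; a[12] = 20; a[13] = 16; a[14] = 15; a[15] = 10; a[16] = 4; a[17] = 14; a[18] = 18.
The sequence repeats with period 16.
So a[868] = a[1 + ((868-1) mod 16)] = a[4] = 8.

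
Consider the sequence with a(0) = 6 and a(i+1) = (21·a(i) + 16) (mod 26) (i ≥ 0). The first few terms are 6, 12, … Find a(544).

6

a(0) = 6,  a(1) = 12,  a(2) = 8,  a(3) = 2,  a(4) = 6.
The sequence repeats with period 4.
So a(544) = a(0 + ((544-0) mod 4)) = a(0) = 6.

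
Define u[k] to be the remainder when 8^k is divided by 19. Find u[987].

18

u[0] = 1,  u[1] = 8,  u[2] = 7,  u[3] = 18,  u[4] = 11,  u[5] = 12,  u[6] = 1.
Since u[6] = u[0] = 1, the sequence is periodic with period 6.
(987 - 0) mod 6 = 3, so u[987] = u[3] = 18.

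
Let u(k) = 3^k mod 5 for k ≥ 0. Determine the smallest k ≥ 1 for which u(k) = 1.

Computing terms: u(0) = 1, u(1) = 3, u(2) = 4, u(3) = 2, u(4) = 1.
Since u(4) = u(0) = 1, the sequence is periodic with period 4.
The value 1 next appears (with k ≥ 1) at u(4).

4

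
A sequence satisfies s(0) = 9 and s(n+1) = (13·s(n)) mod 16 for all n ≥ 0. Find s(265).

We have s(0) = 9; s(1) = 5; s(2) = 1; s(3) = 13; s(4) = 9.
The sequence repeats with period 4.
So s(265) = s(0 + ((265-0) mod 4)) = s(1) = 5.

5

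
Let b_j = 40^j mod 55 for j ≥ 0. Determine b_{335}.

b_0 = 1; b_1 = 40; b_2 = 5; b_3 = 35; b_4 = 25; b_5 = 10; b_6 = 15; b_7 = 50; b_8 = 20; b_9 = 30; b_{10} = 45; b_{11} = 40.
Since b_{11} = b_1 = 40, the sequence is eventually periodic: after a pre-period of length 1 it cycles with period 10.
For j ≥ 1, b_j depends only on (j - 1) mod 10. (335 - 1) mod 10 = 4, so b_{335} = b_5 = 10.

10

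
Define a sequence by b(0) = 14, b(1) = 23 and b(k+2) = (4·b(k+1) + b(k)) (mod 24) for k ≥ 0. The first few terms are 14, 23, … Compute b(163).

15

Listing terms: b(0) = 14, b(1) = 23, b(2) = 10, b(3) = 15, b(4) = 22, b(5) = 7, b(6) = 2, b(7) = 15, b(8) = 14, b(9) = 23.
Since (b(8), b(9)) = (b(0), b(1)) = (14, 23) (two consecutive terms determine the rest), the sequence is periodic with period 8.
So b(163) = b(0 + ((163-0) mod 8)) = b(3) = 15.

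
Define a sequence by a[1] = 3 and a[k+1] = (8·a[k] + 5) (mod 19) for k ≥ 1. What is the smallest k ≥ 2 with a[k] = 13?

5

We have a[1] = 3,  a[2] = 10,  a[3] = 9,  a[4] = 1,  a[5] = 13,  a[6] = 14,  a[7] = 3.
The sequence repeats with period 6.
The value 13 first appears (with k ≥ 2) at a[5].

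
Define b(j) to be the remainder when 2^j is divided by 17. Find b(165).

15

Listing terms: b(0) = 1; b(1) = 2; b(2) = 4; b(3) = 8; b(4) = 16; b(5) = 15; b(6) = 13; b(7) = 9; b(8) = 1.
The sequence repeats with period 8.
(165 - 0) mod 8 = 5, so b(165) = b(5) = 15.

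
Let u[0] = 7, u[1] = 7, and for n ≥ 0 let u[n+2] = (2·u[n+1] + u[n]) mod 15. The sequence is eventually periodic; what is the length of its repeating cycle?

24

Computing terms: u[0] = 7, u[1] = 7, u[2] = 6, u[3] = 4, u[4] = 14, u[5] = 2, u[6] = 3, u[7] = 8, u[8] = 4, u[9] = 1, u[10] = 6, u[11] = 13, u[12] = 2, u[13] = 2, u[14] = 6, u[15] = 14, u[16] = 4, u[17] = 7, u[18] = 3, u[19] = 13, u[20] = 14, u[21] = 11, u[22] = 6, u[23] = 8, u[24] = 7, u[25] = 7.
Since (u[24], u[25]) = (u[0], u[1]) = (7, 7) (two consecutive terms determine the rest), the sequence is periodic with period 24.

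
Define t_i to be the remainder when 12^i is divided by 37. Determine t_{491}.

7

Listing terms: t_0 = 1; t_1 = 12; t_2 = 33; t_3 = 26; t_4 = 16; t_5 = 7; t_6 = 10; t_7 = 9; t_8 = 34; t_9 = 1.
The sequence repeats with period 9.
So t_{491} = t_{0 + ((491-0) mod 9)} = t_5 = 7.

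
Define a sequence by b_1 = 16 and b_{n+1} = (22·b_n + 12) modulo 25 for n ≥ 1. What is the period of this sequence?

20

Listing terms: b_1 = 16, b_2 = 14, b_3 = 20, b_4 = 2, b_5 = 6, b_6 = 19, b_7 = 5, b_8 = 22, b_9 = 21, b_{10} = 24, b_{11} = 15, b_{12} = 17, b_{13} = 11, b_{14} = 4, b_{15} = 0, b_{16} = 12, b_{17} = 1, b_{18} = 9, b_{19} = 10, b_{20} = 7, b_{21} = 16.
The sequence repeats with period 20.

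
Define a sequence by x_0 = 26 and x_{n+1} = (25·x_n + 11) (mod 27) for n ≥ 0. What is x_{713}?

Listing terms: x_0 = 26,  x_1 = 13,  x_2 = 12,  x_3 = 14,  x_4 = 10,  x_5 = 18,  x_6 = 2,  x_7 = 7,  x_8 = 24,  x_9 = 17,  x_{10} = 4,  x_{11} = 3,  x_{12} = 5,  x_{13} = 1,  x_{14} = 9,  x_{15} = 20,  x_{16} = 25,  x_{17} = 15,  x_{18} = 8,  x_{19} = 22,  x_{20} = 21,  x_{21} = 23,  x_{22} = 19,  x_{23} = 0,  x_{24} = 11,  x_{25} = 16,  x_{26} = 6,  x_{27} = 26.
The sequence repeats with period 27.
(713 - 0) mod 27 = 11, so x_{713} = x_{11} = 3.

3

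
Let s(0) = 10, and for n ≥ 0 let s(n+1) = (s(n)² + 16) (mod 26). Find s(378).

Computing terms: s(0) = 10; s(1) = 12; s(2) = 4; s(3) = 6; s(4) = 0; s(5) = 16; s(6) = 12.
Since s(6) = s(1) = 12, the sequence is eventually periodic: after a pre-period of length 1 it cycles with period 5.
For n ≥ 1, s(n) depends only on (n - 1) mod 5. (378 - 1) mod 5 = 2, so s(378) = s(3) = 6.

6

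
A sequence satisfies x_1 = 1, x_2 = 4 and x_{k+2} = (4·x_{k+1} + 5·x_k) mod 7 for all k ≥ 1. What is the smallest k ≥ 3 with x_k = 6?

Computing terms: x_1 = 1, x_2 = 4, x_3 = 0, x_4 = 6, x_5 = 3, x_6 = 0, x_7 = 1, x_8 = 4.
The sequence repeats with period 6.
The value 6 first appears (with k ≥ 3) at x_4.

4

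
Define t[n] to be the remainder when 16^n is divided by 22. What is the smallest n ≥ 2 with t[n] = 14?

2

Computing terms: t[1] = 16, t[2] = 14, t[3] = 4, t[4] = 20, t[5] = 12, t[6] = 16.
The sequence repeats with period 5.
The value 14 first appears (with n ≥ 2) at t[2].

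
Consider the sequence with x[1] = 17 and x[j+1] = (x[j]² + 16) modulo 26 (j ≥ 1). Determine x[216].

Computing terms: x[1] = 17, x[2] = 19, x[3] = 13, x[4] = 3, x[5] = 25, x[6] = 17.
The sequence repeats with period 5.
(216 - 1) mod 5 = 0, so x[216] = x[1] = 17.

17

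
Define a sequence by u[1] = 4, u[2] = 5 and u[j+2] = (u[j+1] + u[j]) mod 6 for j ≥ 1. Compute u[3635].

Computing terms: u[1] = 4; u[2] = 5; u[3] = 3; u[4] = 2; u[5] = 5; u[6] = 1; u[7] = 0; u[8] = 1; u[9] = 1; u[10] = 2; u[11] = 3; u[12] = 5; u[13] = 2; u[14] = 1; u[15] = 3; u[16] = 4; u[17] = 1; u[18] = 5; u[19] = 0; u[20] = 5; u[21] = 5; u[22] = 4; u[23] = 3; u[24] = 1; u[25] = 4; u[26] = 5.
The sequence repeats with period 24.
So u[3635] = u[1 + ((3635-1) mod 24)] = u[11] = 3.

3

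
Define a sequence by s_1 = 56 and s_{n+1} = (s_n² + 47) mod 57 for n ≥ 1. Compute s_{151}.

20

s_1 = 56; s_2 = 48; s_3 = 14; s_4 = 15; s_5 = 44; s_6 = 45; s_7 = 20; s_8 = 48.
Since s_8 = s_2 = 48, the sequence is eventually periodic: after a pre-period of length 1 it cycles with period 6.
For n ≥ 2, s_n depends only on (n - 2) mod 6. (151 - 2) mod 6 = 5, so s_{151} = s_7 = 20.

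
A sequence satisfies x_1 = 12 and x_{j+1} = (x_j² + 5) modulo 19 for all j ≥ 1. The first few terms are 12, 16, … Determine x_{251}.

14

We have x_1 = 12, x_2 = 16, x_3 = 14, x_4 = 11, x_5 = 12.
The sequence repeats with period 4.
(251 - 1) mod 4 = 2, so x_{251} = x_3 = 14.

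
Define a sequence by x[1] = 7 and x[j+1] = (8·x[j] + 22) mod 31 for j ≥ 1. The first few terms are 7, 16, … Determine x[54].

Listing terms: x[1] = 7; x[2] = 16; x[3] = 26; x[4] = 13; x[5] = 2; x[6] = 7.
The sequence repeats with period 5.
So x[54] = x[1 + ((54-1) mod 5)] = x[4] = 13.

13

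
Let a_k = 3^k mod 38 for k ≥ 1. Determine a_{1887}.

Computing terms: a_1 = 3, a_2 = 9, a_3 = 27, a_4 = 5, a_5 = 15, a_6 = 7, a_7 = 21, a_8 = 25, a_9 = 37, a_{10} = 35, a_{11} = 29, a_{12} = 11, a_{13} = 33, a_{14} = 23, a_{15} = 31, a_{16} = 17, a_{17} = 13, a_{18} = 1, a_{19} = 3.
The sequence repeats with period 18.
So a_{1887} = a_{1 + ((1887-1) mod 18)} = a_{15} = 31.

31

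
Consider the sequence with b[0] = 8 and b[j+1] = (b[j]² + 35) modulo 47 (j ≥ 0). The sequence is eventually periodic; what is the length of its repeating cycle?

7

Listing terms: b[0] = 8; b[1] = 5; b[2] = 13; b[3] = 16; b[4] = 9; b[5] = 22; b[6] = 2; b[7] = 39; b[8] = 5.
Since b[8] = b[1] = 5, the sequence is eventually periodic: after a pre-period of length 1 it cycles with period 7.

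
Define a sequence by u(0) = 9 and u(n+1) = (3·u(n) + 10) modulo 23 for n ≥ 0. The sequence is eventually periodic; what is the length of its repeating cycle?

Computing terms: u(0) = 9,  u(1) = 14,  u(2) = 6,  u(3) = 5,  u(4) = 2,  u(5) = 16,  u(6) = 12,  u(7) = 0,  u(8) = 10,  u(9) = 17,  u(10) = 15,  u(11) = 9.
Since u(11) = u(0) = 9, the sequence is periodic with period 11.

11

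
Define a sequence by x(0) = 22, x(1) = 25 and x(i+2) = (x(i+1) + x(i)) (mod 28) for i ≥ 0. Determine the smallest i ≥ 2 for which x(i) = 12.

x(0) = 22; x(1) = 25; x(2) = 19; x(3) = 16; x(4) = 7; x(5) = 23; x(6) = 2; x(7) = 25; x(8) = 27; x(9) = 24; x(10) = 23; x(11) = 19; x(12) = 14; x(13) = 5; x(14) = 19; x(15) = 24; x(16) = 15; x(17) = 11; x(18) = 26; x(19) = 9; x(20) = 7; x(21) = 16; x(22) = 23; x(23) = 11; x(24) = 6; x(25) = 17; x(26) = 23; x(27) = 12; x(28) = 7; x(29) = 19; x(30) = 26; x(31) = 17; x(32) = 15; x(33) = 4; x(34) = 19; x(35) = 23; x(36) = 14; x(37) = 9; x(38) = 23; x(39) = 4; x(40) = 27; x(41) = 3; x(42) = 2; x(43) = 5; x(44) = 7; x(45) = 12; x(46) = 19; x(47) = 3; x(48) = 22; x(49) = 25.
The sequence repeats with period 48.
The value 12 first appears (with i ≥ 2) at x(27).

27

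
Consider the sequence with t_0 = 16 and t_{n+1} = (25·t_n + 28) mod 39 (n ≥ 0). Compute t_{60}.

16

Computing terms: t_0 = 16,  t_1 = 38,  t_2 = 3,  t_3 = 25,  t_4 = 29,  t_5 = 12,  t_6 = 16.
The sequence repeats with period 6.
(60 - 0) mod 6 = 0, so t_{60} = t_0 = 16.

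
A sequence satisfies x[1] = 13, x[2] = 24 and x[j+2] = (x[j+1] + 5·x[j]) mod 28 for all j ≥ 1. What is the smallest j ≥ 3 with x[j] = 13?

4

x[1] = 13,  x[2] = 24,  x[3] = 5,  x[4] = 13,  x[5] = 10,  x[6] = 19,  x[7] = 13,  x[8] = 24.
The sequence repeats with period 6.
The value 13 first appears (with j ≥ 3) at x[4].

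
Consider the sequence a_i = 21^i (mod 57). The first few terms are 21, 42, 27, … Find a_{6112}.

We have a_1 = 21,  a_2 = 42,  a_3 = 27,  a_4 = 54,  a_5 = 51,  a_6 = 45,  a_7 = 33,  a_8 = 9,  a_9 = 18,  a_{10} = 36,  a_{11} = 15,  a_{12} = 30,  a_{13} = 3,  a_{14} = 6,  a_{15} = 12,  a_{16} = 24,  a_{17} = 48,  a_{18} = 39,  a_{19} = 21.
The sequence repeats with period 18.
(6112 - 1) mod 18 = 9, so a_{6112} = a_{10} = 36.

36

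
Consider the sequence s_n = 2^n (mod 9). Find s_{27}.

8

We have s_1 = 2,  s_2 = 4,  s_3 = 8,  s_4 = 7,  s_5 = 5,  s_6 = 1,  s_7 = 2.
Since s_7 = s_1 = 2, the sequence is periodic with period 6.
So s_{27} = s_{1 + ((27-1) mod 6)} = s_3 = 8.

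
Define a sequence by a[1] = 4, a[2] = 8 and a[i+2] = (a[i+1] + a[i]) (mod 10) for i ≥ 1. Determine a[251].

a[1] = 4, a[2] = 8, a[3] = 2, a[4] = 0, a[5] = 2, a[6] = 2, a[7] = 4, a[8] = 6, a[9] = 0, a[10] = 6, a[11] = 6, a[12] = 2, a[13] = 8, a[14] = 0, a[15] = 8, a[16] = 8, a[17] = 6, a[18] = 4, a[19] = 0, a[20] = 4, a[21] = 4, a[22] = 8.
The sequence repeats with period 20.
So a[251] = a[1 + ((251-1) mod 20)] = a[11] = 6.

6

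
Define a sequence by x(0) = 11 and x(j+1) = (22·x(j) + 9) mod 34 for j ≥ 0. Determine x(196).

x(0) = 11, x(1) = 13, x(2) = 23, x(3) = 5, x(4) = 17, x(5) = 9, x(6) = 3, x(7) = 7, x(8) = 27, x(9) = 25, x(10) = 15, x(11) = 33, x(12) = 21, x(13) = 29, x(14) = 1, x(15) = 31, x(16) = 11.
The sequence repeats with period 16.
(196 - 0) mod 16 = 4, so x(196) = x(4) = 17.

17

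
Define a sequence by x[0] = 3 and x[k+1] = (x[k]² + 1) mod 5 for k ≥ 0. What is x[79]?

We have x[0] = 3; x[1] = 0; x[2] = 1; x[3] = 2; x[4] = 0.
Since x[4] = x[1] = 0, the sequence is eventually periodic: after a pre-period of length 1 it cycles with period 3.
For k ≥ 1, x[k] depends only on (k - 1) mod 3. (79 - 1) mod 3 = 0, so x[79] = x[1] = 0.

0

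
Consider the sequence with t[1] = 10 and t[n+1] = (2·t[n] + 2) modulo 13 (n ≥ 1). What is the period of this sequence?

12

Computing terms: t[1] = 10,  t[2] = 9,  t[3] = 7,  t[4] = 3,  t[5] = 8,  t[6] = 5,  t[7] = 12,  t[8] = 0,  t[9] = 2,  t[10] = 6,  t[11] = 1,  t[12] = 4,  t[13] = 10.
Since t[13] = t[1] = 10, the sequence is periodic with period 12.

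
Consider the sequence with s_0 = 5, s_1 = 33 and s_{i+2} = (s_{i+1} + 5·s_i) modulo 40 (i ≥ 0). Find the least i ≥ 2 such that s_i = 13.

We have s_0 = 5; s_1 = 33; s_2 = 18; s_3 = 23; s_4 = 33; s_5 = 28; s_6 = 33; s_7 = 13; s_8 = 18; s_9 = 3; s_{10} = 13; s_{11} = 28; s_{12} = 13; s_{13} = 33; s_{14} = 18.
Since (s_{13}, s_{14}) = (s_1, s_2) = (33, 18) (two consecutive terms determine the rest), the sequence is eventually periodic: after a pre-period of length 1 it cycles with period 12.
The value 13 first appears (with i ≥ 2) at s_7.

7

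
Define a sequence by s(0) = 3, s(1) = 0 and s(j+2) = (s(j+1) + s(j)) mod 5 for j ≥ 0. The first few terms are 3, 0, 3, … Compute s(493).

We have s(0) = 3, s(1) = 0, s(2) = 3, s(3) = 3, s(4) = 1, s(5) = 4, s(6) = 0, s(7) = 4, s(8) = 4, s(9) = 3, s(10) = 2, s(11) = 0, s(12) = 2, s(13) = 2, s(14) = 4, s(15) = 1, s(16) = 0, s(17) = 1, s(18) = 1, s(19) = 2, s(20) = 3, s(21) = 0.
Since (s(20), s(21)) = (s(0), s(1)) = (3, 0) (two consecutive terms determine the rest), the sequence is periodic with period 20.
So s(493) = s(0 + ((493-0) mod 20)) = s(13) = 2.

2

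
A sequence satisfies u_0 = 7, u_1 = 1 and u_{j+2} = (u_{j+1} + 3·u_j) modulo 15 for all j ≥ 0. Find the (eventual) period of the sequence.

24

Listing terms: u_0 = 7, u_1 = 1, u_2 = 7, u_3 = 10, u_4 = 1, u_5 = 1, u_6 = 4, u_7 = 7, u_8 = 4, u_9 = 10, u_{10} = 7, u_{11} = 7, u_{12} = 13, u_{13} = 4, u_{14} = 13, u_{15} = 10, u_{16} = 4, u_{17} = 4, u_{18} = 1, u_{19} = 13, u_{20} = 1, u_{21} = 10, u_{22} = 13, u_{23} = 13, u_{24} = 7, u_{25} = 1.
The sequence repeats with period 24.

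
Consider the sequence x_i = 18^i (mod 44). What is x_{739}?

We have x_0 = 1,  x_1 = 18,  x_2 = 16,  x_3 = 24,  x_4 = 36,  x_5 = 32,  x_6 = 4,  x_7 = 28,  x_8 = 20,  x_9 = 8,  x_{10} = 12,  x_{11} = 40,  x_{12} = 16.
Since x_{12} = x_2 = 16, the sequence is eventually periodic: after a pre-period of length 2 it cycles with period 10.
For i ≥ 2, x_i depends only on (i - 2) mod 10. (739 - 2) mod 10 = 7, so x_{739} = x_9 = 8.

8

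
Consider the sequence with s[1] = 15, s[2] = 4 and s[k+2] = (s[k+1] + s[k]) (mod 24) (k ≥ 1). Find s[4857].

Computing terms: s[1] = 15, s[2] = 4, s[3] = 19, s[4] = 23, s[5] = 18, s[6] = 17, s[7] = 11, s[8] = 4, s[9] = 15, s[10] = 19, s[11] = 10, s[12] = 5, s[13] = 15, s[14] = 20, s[15] = 11, s[16] = 7, s[17] = 18, s[18] = 1, s[19] = 19, s[20] = 20, s[21] = 15, s[22] = 11, s[23] = 2, s[24] = 13, s[25] = 15, s[26] = 4.
The sequence repeats with period 24.
(4857 - 1) mod 24 = 8, so s[4857] = s[9] = 15.

15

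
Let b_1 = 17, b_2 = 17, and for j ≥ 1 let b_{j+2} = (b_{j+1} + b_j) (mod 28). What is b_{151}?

25

We have b_1 = 17,  b_2 = 17,  b_3 = 6,  b_4 = 23,  b_5 = 1,  b_6 = 24,  b_7 = 25,  b_8 = 21,  b_9 = 18,  b_{10} = 11,  b_{11} = 1,  b_{12} = 12,  b_{13} = 13,  b_{14} = 25,  b_{15} = 10,  b_{16} = 7,  b_{17} = 17,  b_{18} = 24,  b_{19} = 13,  b_{20} = 9,  b_{21} = 22,  b_{22} = 3,  b_{23} = 25,  b_{24} = 0,  b_{25} = 25,  b_{26} = 25,  b_{27} = 22,  b_{28} = 19,  b_{29} = 13,  b_{30} = 4,  b_{31} = 17,  b_{32} = 21,  b_{33} = 10,  b_{34} = 3,  b_{35} = 13,  b_{36} = 16,  b_{37} = 1,  b_{38} = 17,  b_{39} = 18,  b_{40} = 7,  b_{41} = 25,  b_{42} = 4,  b_{43} = 1,  b_{44} = 5,  b_{45} = 6,  b_{46} = 11,  b_{47} = 17,  b_{48} = 0,  b_{49} = 17,  b_{50} = 17.
The sequence repeats with period 48.
(151 - 1) mod 48 = 6, so b_{151} = b_7 = 25.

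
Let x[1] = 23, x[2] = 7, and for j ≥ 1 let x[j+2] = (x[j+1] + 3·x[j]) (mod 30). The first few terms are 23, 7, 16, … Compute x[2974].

Computing terms: x[1] = 23; x[2] = 7; x[3] = 16; x[4] = 7; x[5] = 25; x[6] = 16; x[7] = 1; x[8] = 19; x[9] = 22; x[10] = 19; x[11] = 25; x[12] = 22; x[13] = 7; x[14] = 13; x[15] = 4; x[16] = 13; x[17] = 25; x[18] = 4; x[19] = 19; x[20] = 1; x[21] = 28; x[22] = 1; x[23] = 25; x[24] = 28; x[25] = 13; x[26] = 7; x[27] = 16.
Since (x[26], x[27]) = (x[2], x[3]) = (7, 16) (two consecutive terms determine the rest), the sequence is eventually periodic: after a pre-period of length 1 it cycles with period 24.
For j ≥ 2, x[j] depends only on (j - 2) mod 24. (2974 - 2) mod 24 = 20, so x[2974] = x[22] = 1.

1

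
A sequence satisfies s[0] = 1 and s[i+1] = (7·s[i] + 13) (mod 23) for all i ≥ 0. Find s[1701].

s[0] = 1,  s[1] = 20,  s[2] = 15,  s[3] = 3,  s[4] = 11,  s[5] = 21,  s[6] = 22,  s[7] = 6,  s[8] = 9,  s[9] = 7,  s[10] = 16,  s[11] = 10,  s[12] = 14,  s[13] = 19,  s[14] = 8,  s[15] = 0,  s[16] = 13,  s[17] = 12,  s[18] = 5,  s[19] = 2,  s[20] = 4,  s[21] = 18,  s[22] = 1.
The sequence repeats with period 22.
So s[1701] = s[0 + ((1701-0) mod 22)] = s[7] = 6.

6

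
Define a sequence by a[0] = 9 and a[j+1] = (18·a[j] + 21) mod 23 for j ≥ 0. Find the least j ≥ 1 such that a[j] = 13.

6

We have a[0] = 9; a[1] = 22; a[2] = 3; a[3] = 6; a[4] = 14; a[5] = 20; a[6] = 13; a[7] = 2; a[8] = 11; a[9] = 12; a[10] = 7; a[11] = 9.
Since a[11] = a[0] = 9, the sequence is periodic with period 11.
The value 13 first appears (with j ≥ 1) at a[6].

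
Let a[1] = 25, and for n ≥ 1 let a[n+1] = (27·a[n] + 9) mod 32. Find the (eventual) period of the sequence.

a[1] = 25,  a[2] = 12,  a[3] = 13,  a[4] = 8,  a[5] = 1,  a[6] = 4,  a[7] = 21,  a[8] = 0,  a[9] = 9,  a[10] = 28,  a[11] = 29,  a[12] = 24,  a[13] = 17,  a[14] = 20,  a[15] = 5,  a[16] = 16,  a[17] = 25.
Since a[17] = a[1] = 25, the sequence is periodic with period 16.

16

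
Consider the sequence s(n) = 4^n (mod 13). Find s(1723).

4

We have s(0) = 1, s(1) = 4, s(2) = 3, s(3) = 12, s(4) = 9, s(5) = 10, s(6) = 1.
The sequence repeats with period 6.
(1723 - 0) mod 6 = 1, so s(1723) = s(1) = 4.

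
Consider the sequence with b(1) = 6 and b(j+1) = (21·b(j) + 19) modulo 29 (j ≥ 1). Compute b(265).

2

Computing terms: b(1) = 6; b(2) = 0; b(3) = 19; b(4) = 12; b(5) = 10; b(6) = 26; b(7) = 14; b(8) = 23; b(9) = 9; b(10) = 5; b(11) = 8; b(12) = 13; b(13) = 2; b(14) = 3; b(15) = 24; b(16) = 1; b(17) = 11; b(18) = 18; b(19) = 20; b(20) = 4; b(21) = 16; b(22) = 7; b(23) = 21; b(24) = 25; b(25) = 22; b(26) = 17; b(27) = 28; b(28) = 27; b(29) = 6.
The sequence repeats with period 28.
So b(265) = b(1 + ((265-1) mod 28)) = b(13) = 2.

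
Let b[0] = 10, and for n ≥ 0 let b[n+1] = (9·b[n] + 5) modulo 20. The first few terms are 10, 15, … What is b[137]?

Computing terms: b[0] = 10,  b[1] = 15,  b[2] = 0,  b[3] = 5,  b[4] = 10.
Since b[4] = b[0] = 10, the sequence is periodic with period 4.
(137 - 0) mod 4 = 1, so b[137] = b[1] = 15.

15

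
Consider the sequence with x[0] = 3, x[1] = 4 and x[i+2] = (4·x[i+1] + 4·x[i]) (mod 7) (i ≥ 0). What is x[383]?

5

We have x[0] = 3, x[1] = 4, x[2] = 0, x[3] = 2, x[4] = 1, x[5] = 5, x[6] = 3, x[7] = 4.
The sequence repeats with period 6.
So x[383] = x[0 + ((383-0) mod 6)] = x[5] = 5.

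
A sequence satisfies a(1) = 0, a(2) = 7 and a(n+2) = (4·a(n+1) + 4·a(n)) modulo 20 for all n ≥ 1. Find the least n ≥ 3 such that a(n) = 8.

a(1) = 0,  a(2) = 7,  a(3) = 8,  a(4) = 0,  a(5) = 12,  a(6) = 8,  a(7) = 0.
Since (a(6), a(7)) = (a(3), a(4)) = (8, 0) (two consecutive terms determine the rest), the sequence is eventually periodic: after a pre-period of length 2 it cycles with period 3.
The value 8 first appears (with n ≥ 3) at a(3).

3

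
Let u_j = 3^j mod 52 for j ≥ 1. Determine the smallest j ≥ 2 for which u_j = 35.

u_1 = 3; u_2 = 9; u_3 = 27; u_4 = 29; u_5 = 35; u_6 = 1; u_7 = 3.
The sequence repeats with period 6.
The value 35 first appears (with j ≥ 2) at u_5.

5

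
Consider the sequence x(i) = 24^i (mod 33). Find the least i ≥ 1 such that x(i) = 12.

x(0) = 1; x(1) = 24; x(2) = 15; x(3) = 30; x(4) = 27; x(5) = 21; x(6) = 9; x(7) = 18; x(8) = 3; x(9) = 6; x(10) = 12; x(11) = 24.
Since x(11) = x(1) = 24, the sequence is eventually periodic: after a pre-period of length 1 it cycles with period 10.
The value 12 first appears (with i ≥ 1) at x(10).

10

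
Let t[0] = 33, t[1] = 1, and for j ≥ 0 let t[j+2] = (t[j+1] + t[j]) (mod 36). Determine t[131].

Computing terms: t[0] = 33,  t[1] = 1,  t[2] = 34,  t[3] = 35,  t[4] = 33,  t[5] = 32,  t[6] = 29,  t[7] = 25,  t[8] = 18,  t[9] = 7,  t[10] = 25,  t[11] = 32,  t[12] = 21,  t[13] = 17,  t[14] = 2,  t[15] = 19,  t[16] = 21,  t[17] = 4,  t[18] = 25,  t[19] = 29,  t[20] = 18,  t[21] = 11,  t[22] = 29,  t[23] = 4,  t[24] = 33,  t[25] = 1.
Since (t[24], t[25]) = (t[0], t[1]) = (33, 1) (two consecutive terms determine the rest), the sequence is periodic with period 24.
(131 - 0) mod 24 = 11, so t[131] = t[11] = 32.

32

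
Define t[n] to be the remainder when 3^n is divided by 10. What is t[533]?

Computing terms: t[0] = 1; t[1] = 3; t[2] = 9; t[3] = 7; t[4] = 1.
Since t[4] = t[0] = 1, the sequence is periodic with period 4.
(533 - 0) mod 4 = 1, so t[533] = t[1] = 3.

3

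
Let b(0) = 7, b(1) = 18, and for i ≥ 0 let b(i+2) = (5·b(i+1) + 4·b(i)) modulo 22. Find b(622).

14

b(0) = 7; b(1) = 18; b(2) = 8; b(3) = 2; b(4) = 20; b(5) = 20; b(6) = 4; b(7) = 12; b(8) = 10; b(9) = 10; b(10) = 2; b(11) = 6; b(12) = 16; b(13) = 16; b(14) = 12; b(15) = 14; b(16) = 8; b(17) = 8; b(18) = 6; b(19) = 18; b(20) = 4; b(21) = 4; b(22) = 14; b(23) = 20; b(24) = 2; b(25) = 2; b(26) = 18; b(27) = 10; b(28) = 12; b(29) = 12; b(30) = 20; b(31) = 16; b(32) = 6; b(33) = 6; b(34) = 10; b(35) = 8; b(36) = 14; b(37) = 14; b(38) = 16; b(39) = 4; b(40) = 18; b(41) = 18; b(42) = 8.
Since (b(41), b(42)) = (b(1), b(2)) = (18, 8) (two consecutive terms determine the rest), the sequence is eventually periodic: after a pre-period of length 1 it cycles with period 40.
For i ≥ 1, b(i) depends only on (i - 1) mod 40. (622 - 1) mod 40 = 21, so b(622) = b(22) = 14.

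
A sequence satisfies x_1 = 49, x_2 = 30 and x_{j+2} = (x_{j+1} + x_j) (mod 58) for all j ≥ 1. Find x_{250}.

Listing terms: x_1 = 49,  x_2 = 30,  x_3 = 21,  x_4 = 51,  x_5 = 14,  x_6 = 7,  x_7 = 21,  x_8 = 28,  x_9 = 49,  x_{10} = 19,  x_{11} = 10,  x_{12} = 29,  x_{13} = 39,  x_{14} = 10,  x_{15} = 49,  x_{16} = 1,  x_{17} = 50,  x_{18} = 51,  x_{19} = 43,  x_{20} = 36,  x_{21} = 21,  x_{22} = 57,  x_{23} = 20,  x_{24} = 19,  x_{25} = 39,  x_{26} = 0,  x_{27} = 39,  x_{28} = 39,  x_{29} = 20,  x_{30} = 1,  x_{31} = 21,  x_{32} = 22,  x_{33} = 43,  x_{34} = 7,  x_{35} = 50,  x_{36} = 57,  x_{37} = 49,  x_{38} = 48,  x_{39} = 39,  x_{40} = 29,  x_{41} = 10,  x_{42} = 39,  x_{43} = 49,  x_{44} = 30.
The sequence repeats with period 42.
So x_{250} = x_{1 + ((250-1) mod 42)} = x_{40} = 29.

29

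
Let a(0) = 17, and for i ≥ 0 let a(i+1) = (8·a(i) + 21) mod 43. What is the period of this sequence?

14

We have a(0) = 17, a(1) = 28, a(2) = 30, a(3) = 3, a(4) = 2, a(5) = 37, a(6) = 16, a(7) = 20, a(8) = 9, a(9) = 7, a(10) = 34, a(11) = 35, a(12) = 0, a(13) = 21, a(14) = 17.
Since a(14) = a(0) = 17, the sequence is periodic with period 14.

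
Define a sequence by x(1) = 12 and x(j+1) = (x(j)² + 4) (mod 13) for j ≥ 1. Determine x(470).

Computing terms: x(1) = 12,  x(2) = 5,  x(3) = 3,  x(4) = 0,  x(5) = 4,  x(6) = 7,  x(7) = 1,  x(8) = 5.
Since x(8) = x(2) = 5, the sequence is eventually periodic: after a pre-period of length 1 it cycles with period 6.
For j ≥ 2, x(j) depends only on (j - 2) mod 6. (470 - 2) mod 6 = 0, so x(470) = x(2) = 5.

5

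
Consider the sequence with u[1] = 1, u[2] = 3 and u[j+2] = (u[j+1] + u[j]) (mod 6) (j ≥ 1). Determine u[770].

3

u[1] = 1, u[2] = 3, u[3] = 4, u[4] = 1, u[5] = 5, u[6] = 0, u[7] = 5, u[8] = 5, u[9] = 4, u[10] = 3, u[11] = 1, u[12] = 4, u[13] = 5, u[14] = 3, u[15] = 2, u[16] = 5, u[17] = 1, u[18] = 0, u[19] = 1, u[20] = 1, u[21] = 2, u[22] = 3, u[23] = 5, u[24] = 2, u[25] = 1, u[26] = 3.
The sequence repeats with period 24.
(770 - 1) mod 24 = 1, so u[770] = u[2] = 3.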